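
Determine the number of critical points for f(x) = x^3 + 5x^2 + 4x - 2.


Find where f'(x) = 0:
f(x) = x^3 + 5x^2 + 4x - 2
f'(x) = 3x^2 + 10x + 4
This is a quadratic in x. Use the discriminant to count real roots.
Discriminant = (10)^2 - 4 * 3 * 4
= 100 - 48
= 52
Since discriminant > 0, f'(x) = 0 has 2 real solutions.
Number of critical points: 2

2


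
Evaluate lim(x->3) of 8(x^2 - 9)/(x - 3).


Direct substitution gives 0/0, so we factor the numerator.
Factor: 8(x^2 - 9) = 8 * (x - 3)(x + 3)
Cancel the common factor (x - 3):
8(x^2 - 9)/(x - 3) = 8 * (x + 3)
Now substitute x = 3:
= 8 * (3 + 3) = 48

48


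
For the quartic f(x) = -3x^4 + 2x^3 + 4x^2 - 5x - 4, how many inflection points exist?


Inflection points occur where f''(x) = 0 and concavity changes.
f(x) = -3x^4 + 2x^3 + 4x^2 - 5x - 4
f'(x) = -12x^3 + 6x^2 + 8x - 5
f''(x) = -36x^2 + 12x + 8
This is a quadratic in x. Use the discriminant to count real roots.
Discriminant = (12)^2 - 4 * (-36) * 8
= 144 - (-1152)
= 1296
Since discriminant > 0, f''(x) = 0 has 2 distinct real solutions.
A quadratic with two distinct real roots changes sign at each root, so concavity changes at both.
Number of inflection points: 2

2


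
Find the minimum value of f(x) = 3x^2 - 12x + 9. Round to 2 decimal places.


For a quadratic f(x) = ax^2 + bx + c with a > 0, the minimum is at the vertex.
Vertex x-coordinate: x = -b/(2a)
x = -(-12) / (2 * 3)
x = 12/6 = 2
Substitute back to find the minimum value:
f(2) = 3 * 2^2 - 12 * 2 + 9
= 12 - 24 + 9
= -3 = -3.00

-3.00


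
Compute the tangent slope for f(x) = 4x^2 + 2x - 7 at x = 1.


The slope of the tangent line equals f'(x) at the point.
f(x) = 4x^2 + 2x - 7
f'(x) = 8x + 2
At x = 1:
f'(1) = 8 * 1 + 2
= 8 + 2
= 10

10


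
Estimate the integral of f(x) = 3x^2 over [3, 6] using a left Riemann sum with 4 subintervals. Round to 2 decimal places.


Left Riemann sum uses left endpoints of each subinterval.
Interval: [3, 6], n = 4
dx = (6 - 3) / 4 = 3/4
Left endpoints: [3, 15/4, 9/2, 21/4]
f values: [27, 675/16, 243/4, 1323/16]
Sum = dx * (sum of f values)
= 3/4 * 1701/8
= 5103/32 ≈ 159.47

159.47


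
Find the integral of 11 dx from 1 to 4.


The integral of a constant k over [a, b] equals k * (b - a).
integral from 1 to 4 of 11 dx
= 11 * (4 - 1)
= 11 * 3
= 33

33


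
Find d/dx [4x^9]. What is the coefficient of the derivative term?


We apply the power rule: d/dx [ax^n] = a*n * x^(n-1)
d/dx [4x^9]
= 4 * 9 * x^(9-1)
= 36x^8
The coefficient is 36

36


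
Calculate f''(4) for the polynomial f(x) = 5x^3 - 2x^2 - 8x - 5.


First derivative:
f'(x) = 15x^2 - 4x - 8
Second derivative:
f''(x) = 30x - 4
Substitute x = 4:
f''(4) = 30 * 4 - 4
= 120 - 4
= 116

116


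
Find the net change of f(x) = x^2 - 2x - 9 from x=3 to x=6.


Net change = f(b) - f(a)
f(x) = x^2 - 2x - 9
Compute f(6):
f(6) = 1 * 6^2 - 2 * 6 - 9
= 36 - 12 - 9
= 15
Compute f(3):
f(3) = 1 * 3^2 - 2 * 3 - 9
= 9 - 6 - 9
= -6
Net change = 15 - (-6) = 21

21


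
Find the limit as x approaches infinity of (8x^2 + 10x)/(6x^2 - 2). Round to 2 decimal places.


For limits at infinity with equal-degree polynomials,
we compare leading coefficients.
Numerator leading term: 8x^2
Denominator leading term: 6x^2
Divide both by x^2:
lim = (8 + 10/x) / (6 - 2/x^2)
As x -> infinity, the 1/x and 1/x^2 terms vanish:
= 8/6 = 4/3 ≈ 1.33

1.33


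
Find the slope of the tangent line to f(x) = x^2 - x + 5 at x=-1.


The slope of the tangent line equals f'(x) at the point.
f(x) = x^2 - x + 5
f'(x) = 2x - 1
At x = -1:
f'(-1) = 2 * (-1) - 1
= -2 - 1
= -3

-3


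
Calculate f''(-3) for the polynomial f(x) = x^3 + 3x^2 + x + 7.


First derivative:
f'(x) = 3x^2 + 6x + 1
Second derivative:
f''(x) = 6x + 6
Substitute x = -3:
f''(-3) = 6 * (-3) + 6
= -18 + 6
= -12

-12


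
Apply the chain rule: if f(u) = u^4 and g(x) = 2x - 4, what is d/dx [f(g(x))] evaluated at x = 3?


Using the chain rule: (f(g(x)))' = f'(g(x)) * g'(x)
First, find g(3):
g(3) = 2 * 3 - 4 = 2
Next, f'(u) = 4u^3
And g'(x) = 2
So f'(g(3)) * g'(3)
= 4 * 2^3 * 2
= 4 * 8 * 2
= 64

64


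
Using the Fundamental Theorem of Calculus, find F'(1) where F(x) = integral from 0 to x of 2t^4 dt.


By the Fundamental Theorem of Calculus (Part 1):
If F(x) = integral from 0 to x of f(t) dt, then F'(x) = f(x)
Here f(t) = 2t^4
So F'(x) = 2x^4
Evaluate at x = 1:
F'(1) = 2 * 1^4
= 2 * 1
= 2

2


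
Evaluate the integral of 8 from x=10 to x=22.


The integral of a constant k over [a, b] equals k * (b - a).
integral from 10 to 22 of 8 dx
= 8 * (22 - 10)
= 8 * 12
= 96

96


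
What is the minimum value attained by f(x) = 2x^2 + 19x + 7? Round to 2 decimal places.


For a quadratic f(x) = ax^2 + bx + c with a > 0, the minimum is at the vertex.
Vertex x-coordinate: x = -b/(2a)
x = -(19) / (2 * 2)
x = -19/4
Substitute back to find the minimum value:
f(-19/4) = 2 * (-19/4)^2 + 19 * (-19/4) + 7
= 361/8 - 361/4 + 7
= -305/8 ≈ -38.13

-38.13


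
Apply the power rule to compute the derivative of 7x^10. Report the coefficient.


We apply the power rule: d/dx [ax^n] = a*n * x^(n-1)
d/dx [7x^10]
= 7 * 10 * x^(10-1)
= 70x^9
The coefficient is 70

70


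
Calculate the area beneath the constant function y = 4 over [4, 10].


The area under a constant function y = 4 is a rectangle.
Width = 10 - 4 = 6
Height = 4
Area = width * height
= 6 * 4
= 24

24


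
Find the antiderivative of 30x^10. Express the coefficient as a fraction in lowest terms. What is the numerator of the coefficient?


Apply the power rule for integration:
integral of ax^n dx = a/(n+1) * x^(n+1) + C
integral of 30x^10 dx
= 30/11 * x^11 + C
The coefficient in lowest terms is 30/11, and its numerator is 30

30


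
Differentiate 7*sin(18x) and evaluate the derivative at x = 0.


Apply the chain rule to differentiate 7*sin(18x):
d/dx [7*sin(18x)]
= 7 * cos(18x) * d/dx(18x)
= 7 * 18 * cos(18x)
= 126 * cos(18x)
Evaluate at x = 0:
= 126 * cos(0)
= 126 * 1
= 126

126


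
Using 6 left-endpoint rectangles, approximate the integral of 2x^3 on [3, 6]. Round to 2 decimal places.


Left Riemann sum uses left endpoints of each subinterval.
Interval: [3, 6], n = 6
dx = (6 - 3) / 6 = 1/2
Left endpoints: [3, 7/2, 4, 9/2, 5, 11/2]
f values: [54, 343/4, 128, 729/4, 250, 1331/4]
Sum = dx * (sum of f values)
= 1/2 * 4131/4
= 4131/8 ≈ 516.38

516.38


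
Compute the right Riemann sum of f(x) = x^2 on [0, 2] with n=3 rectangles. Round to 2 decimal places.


Right Riemann sum uses right endpoints of each subinterval.
Interval: [0, 2], n = 3
dx = (2 - 0) / 3 = 2/3
Right endpoints: [2/3, 4/3, 2]
f values: [4/9, 16/9, 4]
Sum = dx * (sum of f values)
= 2/3 * 56/9
= 112/27 ≈ 4.15

4.15


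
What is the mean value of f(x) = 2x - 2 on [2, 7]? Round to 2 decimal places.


Average value = 1/(b-a) * integral from a to b of f(x) dx
First compute the integral of 2x - 2:
F(x) = x^2 - 2x
F(7) = 1 * 49 - 2 * 7 = 35
F(2) = 1 * 4 - 2 * 2 = 0
Integral = 35 - 0 = 35
Average = 35 / (7 - 2) = 35 / 5
= 7 = 7.00

7.00


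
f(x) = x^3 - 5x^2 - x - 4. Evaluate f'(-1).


Differentiate f(x) = x^3 - 5x^2 - x - 4 term by term:
f'(x) = 3x^2 - 10x - 1
Substitute x = -1:
f'(-1) = 3 * (-1)^2 - 10 * (-1) - 1
= 3 + 10 - 1
= 12

12


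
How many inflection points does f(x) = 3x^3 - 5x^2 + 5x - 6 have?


Inflection points occur where f''(x) = 0 and concavity changes.
f(x) = 3x^3 - 5x^2 + 5x - 6
f'(x) = 9x^2 - 10x + 5
f''(x) = 18x - 10
Set f''(x) = 0:
18x - 10 = 0
x = 10 / 18 = 5/9
Since f''(x) is linear (degree 1), it changes sign at this point.
Therefore there is exactly 1 inflection point.

1


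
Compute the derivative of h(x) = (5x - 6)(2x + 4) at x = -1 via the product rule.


Let u(x) = 5x - 6 and v(x) = 2x + 4
u'(x) = 5
v'(x) = 2
Product rule: h'(x) = u'(x)*v(x) + u(x)*v'(x)
= 5 * (2x + 4) + (5x - 6) * 2
At x = -1:
u(-1) = 5 * (-1) - 6 = -11
v(-1) = 2 * (-1) + 4 = 2
h'(-1) = 5 * 2 + (-11) * 2
= 10 - 22
= -12

-12


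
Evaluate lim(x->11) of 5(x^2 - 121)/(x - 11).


Direct substitution gives 0/0, so we factor the numerator.
Factor: 5(x^2 - 121) = 5 * (x - 11)(x + 11)
Cancel the common factor (x - 11):
5(x^2 - 121)/(x - 11) = 5 * (x + 11)
Now substitute x = 11:
= 5 * (11 + 11) = 110

110


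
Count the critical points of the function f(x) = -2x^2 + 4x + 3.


Find where f'(x) = 0:
f'(x) = -4x + 4
Set f'(x) = 0:
-4x + 4 = 0
x = -4 / (-4) = 1
This is a linear equation in x, so there is exactly one solution.
Number of critical points: 1

1


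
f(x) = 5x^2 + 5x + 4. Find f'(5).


Differentiate term by term using power and sum rules:
f(x) = 5x^2 + 5x + 4
f'(x) = 10x + 5
Substitute x = 5:
f'(5) = 10 * 5 + 5
= 50 + 5
= 55

55


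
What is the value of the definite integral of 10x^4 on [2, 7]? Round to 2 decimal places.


Find the antiderivative of 10x^4:
F(x) = 10/5 * x^5
Apply the Fundamental Theorem of Calculus:
F(7) - F(2)
= 10/5 * 7^5 - 10/5 * 2^5
= 10/5 * (16807 - 32)
= 10/5 * 16775
= 33550 = 33550.00

33550.00


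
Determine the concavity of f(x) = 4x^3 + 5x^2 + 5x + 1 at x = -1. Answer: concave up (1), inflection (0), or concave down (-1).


Concavity is determined by the sign of f''(x).
f(x) = 4x^3 + 5x^2 + 5x + 1
f'(x) = 12x^2 + 10x + 5
f''(x) = 24x + 10
f''(-1) = 24 * (-1) + 10
= -24 + 10
= -14
Since f''(-1) < 0, the function is concave down (-1)

-1


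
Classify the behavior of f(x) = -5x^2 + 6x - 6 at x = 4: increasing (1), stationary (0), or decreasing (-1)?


Compute f'(x) to determine behavior:
f'(x) = -10x + 6
f'(4) = -10 * 4 + 6
= -40 + 6
= -34
Since f'(4) < 0, the function is decreasing (-1)

-1


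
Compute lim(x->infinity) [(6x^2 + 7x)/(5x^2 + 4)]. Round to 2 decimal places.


For limits at infinity with equal-degree polynomials,
we compare leading coefficients.
Numerator leading term: 6x^2
Denominator leading term: 5x^2
Divide both by x^2:
lim = (6 + 7/x) / (5 + 4/x^2)
As x -> infinity, the 1/x and 1/x^2 terms vanish:
= 6/5 = 1.20

1.20


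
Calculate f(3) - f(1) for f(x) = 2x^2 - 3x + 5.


Net change = f(b) - f(a)
f(x) = 2x^2 - 3x + 5
Compute f(3):
f(3) = 2 * 3^2 - 3 * 3 + 5
= 18 - 9 + 5
= 14
Compute f(1):
f(1) = 2 * 1^2 - 3 * 1 + 5
= 2 - 3 + 5
= 4
Net change = 14 - 4 = 10

10


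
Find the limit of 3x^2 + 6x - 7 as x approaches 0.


Since polynomials are continuous, we use direct substitution.
lim(x->0) of 3x^2 + 6x - 7
= 3 * 0^2 + 6 * 0 - 7
= 0 + 0 - 7
= -7

-7


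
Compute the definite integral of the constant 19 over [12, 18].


The integral of a constant k over [a, b] equals k * (b - a).
integral from 12 to 18 of 19 dx
= 19 * (18 - 12)
= 19 * 6
= 114

114


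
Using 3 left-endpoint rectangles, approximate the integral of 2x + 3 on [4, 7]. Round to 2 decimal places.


Left Riemann sum uses left endpoints of each subinterval.
Interval: [4, 7], n = 3
dx = (7 - 4) / 3 = 1
Left endpoints: [4, 5, 6]
f values: [11, 13, 15]
Sum = dx * (sum of f values)
= 1 * 39
= 39 = 39.00

39.00


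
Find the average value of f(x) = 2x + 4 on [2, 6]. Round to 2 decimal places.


Average value = 1/(b-a) * integral from a to b of f(x) dx
First compute the integral of 2x + 4:
F(x) = x^2 + 4x
F(6) = 1 * 36 + 4 * 6 = 60
F(2) = 1 * 4 + 4 * 2 = 12
Integral = 60 - 12 = 48
Average = 48 / (6 - 2) = 48 / 4
= 12 = 12.00

12.00


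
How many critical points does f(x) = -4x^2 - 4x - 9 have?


Find where f'(x) = 0:
f'(x) = -8x - 4
Set f'(x) = 0:
-8x - 4 = 0
x = 4 / (-8) = -1/2
This is a linear equation in x, so there is exactly one solution.
Number of critical points: 1

1


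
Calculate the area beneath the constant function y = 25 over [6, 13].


The area under a constant function y = 25 is a rectangle.
Width = 13 - 6 = 7
Height = 25
Area = width * height
= 7 * 25
= 175

175


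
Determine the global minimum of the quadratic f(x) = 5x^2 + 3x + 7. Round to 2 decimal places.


For a quadratic f(x) = ax^2 + bx + c with a > 0, the minimum is at the vertex.
Vertex x-coordinate: x = -b/(2a)
x = -(3) / (2 * 5)
x = -3/10
Substitute back to find the minimum value:
f(-3/10) = 5 * (-3/10)^2 + 3 * (-3/10) + 7
= 9/20 - 9/10 + 7
= 131/20 = 6.55

6.55


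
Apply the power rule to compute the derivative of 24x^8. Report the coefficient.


We apply the power rule: d/dx [ax^n] = a*n * x^(n-1)
d/dx [24x^8]
= 24 * 8 * x^(8-1)
= 192x^7
The coefficient is 192

192


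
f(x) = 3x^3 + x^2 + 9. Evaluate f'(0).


Differentiate f(x) = 3x^3 + x^2 + 9 term by term:
f'(x) = 9x^2 + 2x
Substitute x = 0:
f'(0) = 9 * 0^2 + 2 * 0 + 0
= 0 + 0 + 0
= 0

0


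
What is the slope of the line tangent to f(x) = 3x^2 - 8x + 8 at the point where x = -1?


The slope of the tangent line equals f'(x) at the point.
f(x) = 3x^2 - 8x + 8
f'(x) = 6x - 8
At x = -1:
f'(-1) = 6 * (-1) - 8
= -6 - 8
= -14

-14


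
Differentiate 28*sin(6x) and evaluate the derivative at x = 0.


Apply the chain rule to differentiate 28*sin(6x):
d/dx [28*sin(6x)]
= 28 * cos(6x) * d/dx(6x)
= 28 * 6 * cos(6x)
= 168 * cos(6x)
Evaluate at x = 0:
= 168 * cos(0)
= 168 * 1
= 168

168


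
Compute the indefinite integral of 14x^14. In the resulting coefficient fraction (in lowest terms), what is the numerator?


Apply the power rule for integration:
integral of ax^n dx = a/(n+1) * x^(n+1) + C
integral of 14x^14 dx
= 14/15 * x^15 + C
The coefficient in lowest terms is 14/15, and its numerator is 14

14


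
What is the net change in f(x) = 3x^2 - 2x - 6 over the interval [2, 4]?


Net change = f(b) - f(a)
f(x) = 3x^2 - 2x - 6
Compute f(4):
f(4) = 3 * 4^2 - 2 * 4 - 6
= 48 - 8 - 6
= 34
Compute f(2):
f(2) = 3 * 2^2 - 2 * 2 - 6
= 12 - 4 - 6
= 2
Net change = 34 - 2 = 32

32


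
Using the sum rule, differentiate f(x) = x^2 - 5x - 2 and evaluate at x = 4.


Differentiate term by term using power and sum rules:
f(x) = x^2 - 5x - 2
f'(x) = 2x - 5
Substitute x = 4:
f'(4) = 2 * 4 - 5
= 8 - 5
= 3

3


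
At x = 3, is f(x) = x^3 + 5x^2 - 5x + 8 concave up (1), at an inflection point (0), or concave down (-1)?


Concavity is determined by the sign of f''(x).
f(x) = x^3 + 5x^2 - 5x + 8
f'(x) = 3x^2 + 10x - 5
f''(x) = 6x + 10
f''(3) = 6 * 3 + 10
= 18 + 10
= 28
Since f''(3) > 0, the function is concave up (1)

1


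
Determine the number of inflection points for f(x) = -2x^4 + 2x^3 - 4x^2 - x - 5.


Inflection points occur where f''(x) = 0 and concavity changes.
f(x) = -2x^4 + 2x^3 - 4x^2 - x - 5
f'(x) = -8x^3 + 6x^2 - 8x - 1
f''(x) = -24x^2 + 12x - 8
This is a quadratic in x. Use the discriminant to count real roots.
Discriminant = (12)^2 - 4 * (-24) * (-8)
= 144 - 768
= -624
Since discriminant < 0, f''(x) = 0 has no real solutions.
Number of inflection points: 0

0


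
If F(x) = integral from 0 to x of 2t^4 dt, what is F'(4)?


By the Fundamental Theorem of Calculus (Part 1):
If F(x) = integral from 0 to x of f(t) dt, then F'(x) = f(x)
Here f(t) = 2t^4
So F'(x) = 2x^4
Evaluate at x = 4:
F'(4) = 2 * 4^4
= 2 * 256
= 512

512


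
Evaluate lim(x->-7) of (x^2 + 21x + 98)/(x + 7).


Direct substitution gives 0/0, so we factor the numerator.
Factor: (x^2 + 21x + 98) = (x + 7)(x + 14)
Cancel the common factor (x + 7):
(x^2 + 21x + 98)/(x + 7) = (x + 14)
Now substitute x = -7:
= (-7) - (-14) = 7

7


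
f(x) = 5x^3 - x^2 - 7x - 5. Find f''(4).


First derivative:
f'(x) = 15x^2 - 2x - 7
Second derivative:
f''(x) = 30x - 2
Substitute x = 4:
f''(4) = 30 * 4 - 2
= 120 - 2
= 118

118


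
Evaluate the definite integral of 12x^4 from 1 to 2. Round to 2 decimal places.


Find the antiderivative of 12x^4:
F(x) = 12/5 * x^5
Apply the Fundamental Theorem of Calculus:
F(2) - F(1)
= 12/5 * 2^5 - 12/5 * 1^5
= 12/5 * (32 - 1)
= 12/5 * 31
= 372/5 = 74.40

74.40


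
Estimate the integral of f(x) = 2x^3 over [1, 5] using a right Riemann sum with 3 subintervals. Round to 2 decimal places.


Right Riemann sum uses right endpoints of each subinterval.
Interval: [1, 5], n = 3
dx = (5 - 1) / 3 = 4/3
Right endpoints: [7/3, 11/3, 5]
f values: [686/27, 2662/27, 250]
Sum = dx * (sum of f values)
= 4/3 * 374
= 1496/3 ≈ 498.67

498.67


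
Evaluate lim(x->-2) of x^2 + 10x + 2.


Since polynomials are continuous, we use direct substitution.
lim(x->-2) of x^2 + 10x + 2
= 1 * (-2)^2 + 10 * (-2) + 2
= 4 - 20 + 2
= -14

-14


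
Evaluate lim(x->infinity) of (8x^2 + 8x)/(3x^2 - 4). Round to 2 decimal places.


For limits at infinity with equal-degree polynomials,
we compare leading coefficients.
Numerator leading term: 8x^2
Denominator leading term: 3x^2
Divide both by x^2:
lim = (8 + 8/x) / (3 - 4/x^2)
As x -> infinity, the 1/x and 1/x^2 terms vanish:
= 8/3 ≈ 2.67

2.67


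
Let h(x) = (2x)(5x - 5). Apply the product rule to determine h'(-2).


Let u(x) = 2x and v(x) = 5x - 5
u'(x) = 2
v'(x) = 5
Product rule: h'(x) = u'(x)*v(x) + u(x)*v'(x)
= 2 * (5x - 5) + (2x) * 5
At x = -2:
u(-2) = 2 * (-2) + 0 = -4
v(-2) = 5 * (-2) - 5 = -15
h'(-2) = 2 * (-15) + (-4) * 5
= -30 - 20
= -50

-50


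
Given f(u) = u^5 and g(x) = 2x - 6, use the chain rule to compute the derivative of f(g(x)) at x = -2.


Using the chain rule: (f(g(x)))' = f'(g(x)) * g'(x)
First, find g(-2):
g(-2) = 2 * (-2) - 6 = -10
Next, f'(u) = 5u^4
And g'(x) = 2
So f'(g(-2)) * g'(-2)
= 5 * (-10)^4 * 2
= 5 * 10000 * 2
= 100000

100000


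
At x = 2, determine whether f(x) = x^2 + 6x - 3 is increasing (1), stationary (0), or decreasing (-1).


Compute f'(x) to determine behavior:
f'(x) = 2x + 6
f'(2) = 2 * 2 + 6
= 4 + 6
= 10
Since f'(2) > 0, the function is increasing (1)

1


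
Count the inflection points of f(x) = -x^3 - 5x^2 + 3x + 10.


Inflection points occur where f''(x) = 0 and concavity changes.
f(x) = -x^3 - 5x^2 + 3x + 10
f'(x) = -3x^2 - 10x + 3
f''(x) = -6x - 10
Set f''(x) = 0:
-6x - 10 = 0
x = 10 / (-6) = -5/3
Since f''(x) is linear (degree 1), it changes sign at this point.
Therefore there is exactly 1 inflection point.

1


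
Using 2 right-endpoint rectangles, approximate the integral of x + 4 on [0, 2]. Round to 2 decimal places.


Right Riemann sum uses right endpoints of each subinterval.
Interval: [0, 2], n = 2
dx = (2 - 0) / 2 = 1
Right endpoints: [1, 2]
f values: [5, 6]
Sum = dx * (sum of f values)
= 1 * 11
= 11 = 11.00

11.00


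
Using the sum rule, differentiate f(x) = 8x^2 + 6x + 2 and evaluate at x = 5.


Differentiate term by term using power and sum rules:
f(x) = 8x^2 + 6x + 2
f'(x) = 16x + 6
Substitute x = 5:
f'(5) = 16 * 5 + 6
= 80 + 6
= 86

86


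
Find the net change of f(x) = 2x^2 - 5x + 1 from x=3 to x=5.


Net change = f(b) - f(a)
f(x) = 2x^2 - 5x + 1
Compute f(5):
f(5) = 2 * 5^2 - 5 * 5 + 1
= 50 - 25 + 1
= 26
Compute f(3):
f(3) = 2 * 3^2 - 5 * 3 + 1
= 18 - 15 + 1
= 4
Net change = 26 - 4 = 22

22


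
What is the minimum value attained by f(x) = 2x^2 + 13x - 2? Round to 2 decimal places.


For a quadratic f(x) = ax^2 + bx + c with a > 0, the minimum is at the vertex.
Vertex x-coordinate: x = -b/(2a)
x = -(13) / (2 * 2)
x = -13/4
Substitute back to find the minimum value:
f(-13/4) = 2 * (-13/4)^2 + 13 * (-13/4) - 2
= 169/8 - 169/4 - 2
= -185/8 ≈ -23.13

-23.13


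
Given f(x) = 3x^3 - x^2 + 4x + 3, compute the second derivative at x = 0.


First derivative:
f'(x) = 9x^2 - 2x + 4
Second derivative:
f''(x) = 18x - 2
Substitute x = 0:
f''(0) = 18 * 0 - 2
= 0 - 2
= -2

-2


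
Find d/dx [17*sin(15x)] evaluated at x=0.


Apply the chain rule to differentiate 17*sin(15x):
d/dx [17*sin(15x)]
= 17 * cos(15x) * d/dx(15x)
= 17 * 15 * cos(15x)
= 255 * cos(15x)
Evaluate at x = 0:
= 255 * cos(0)
= 255 * 1
= 255

255


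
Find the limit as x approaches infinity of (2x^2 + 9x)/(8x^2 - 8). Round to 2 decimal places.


For limits at infinity with equal-degree polynomials,
we compare leading coefficients.
Numerator leading term: 2x^2
Denominator leading term: 8x^2
Divide both by x^2:
lim = (2 + 9/x) / (8 - 8/x^2)
As x -> infinity, the 1/x and 1/x^2 terms vanish:
= 2/8 = 1/4 = 0.25

0.25


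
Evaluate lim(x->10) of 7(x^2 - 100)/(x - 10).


Direct substitution gives 0/0, so we factor the numerator.
Factor: 7(x^2 - 100) = 7 * (x - 10)(x + 10)
Cancel the common factor (x - 10):
7(x^2 - 100)/(x - 10) = 7 * (x + 10)
Now substitute x = 10:
= 7 * (10 + 10) = 140

140


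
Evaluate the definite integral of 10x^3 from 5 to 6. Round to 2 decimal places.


Find the antiderivative of 10x^3:
F(x) = 10/4 * x^4
Apply the Fundamental Theorem of Calculus:
F(6) - F(5)
= 10/4 * 6^4 - 10/4 * 5^4
= 10/4 * (1296 - 625)
= 10/4 * 671
= 3355/2 = 1677.50

1677.50


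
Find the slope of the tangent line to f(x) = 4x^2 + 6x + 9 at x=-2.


The slope of the tangent line equals f'(x) at the point.
f(x) = 4x^2 + 6x + 9
f'(x) = 8x + 6
At x = -2:
f'(-2) = 8 * (-2) + 6
= -16 + 6
= -10

-10


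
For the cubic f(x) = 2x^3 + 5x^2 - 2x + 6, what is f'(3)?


Differentiate f(x) = 2x^3 + 5x^2 - 2x + 6 term by term:
f'(x) = 6x^2 + 10x - 2
Substitute x = 3:
f'(3) = 6 * 3^2 + 10 * 3 - 2
= 54 + 30 - 2
= 82

82


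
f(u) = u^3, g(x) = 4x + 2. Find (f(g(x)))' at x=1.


Using the chain rule: (f(g(x)))' = f'(g(x)) * g'(x)
First, find g(1):
g(1) = 4 * 1 + 2 = 6
Next, f'(u) = 3u^2
And g'(x) = 4
So f'(g(1)) * g'(1)
= 3 * 6^2 * 4
= 3 * 36 * 4
= 432

432


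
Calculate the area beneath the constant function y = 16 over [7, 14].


The area under a constant function y = 16 is a rectangle.
Width = 14 - 7 = 7
Height = 16
Area = width * height
= 7 * 16
= 112

112


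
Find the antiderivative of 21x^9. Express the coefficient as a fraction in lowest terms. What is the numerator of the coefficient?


Apply the power rule for integration:
integral of ax^n dx = a/(n+1) * x^(n+1) + C
integral of 21x^9 dx
= 21/10 * x^10 + C
The coefficient in lowest terms is 21/10, and its numerator is 21

21


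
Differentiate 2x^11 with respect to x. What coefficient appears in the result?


We apply the power rule: d/dx [ax^n] = a*n * x^(n-1)
d/dx [2x^11]
= 2 * 11 * x^(11-1)
= 22x^10
The coefficient is 22

22


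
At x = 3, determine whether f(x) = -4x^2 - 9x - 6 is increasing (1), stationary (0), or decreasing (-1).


Compute f'(x) to determine behavior:
f'(x) = -8x - 9
f'(3) = -8 * 3 - 9
= -24 - 9
= -33
Since f'(3) < 0, the function is decreasing (-1)

-1


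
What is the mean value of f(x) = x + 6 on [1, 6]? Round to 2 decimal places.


Average value = 1/(b-a) * integral from a to b of f(x) dx
First compute the integral of x + 6:
F(x) = (1/2)x^2 + 6x
F(6) = 1/2 * 36 + 6 * 6 = 54
F(1) = 1/2 * 1 + 6 * 1 = 13/2
Integral = 54 - 13/2 = 95/2
Average = (95/2) / (6 - 1) = (95/2) / 5
= 19/2 = 9.50

9.50


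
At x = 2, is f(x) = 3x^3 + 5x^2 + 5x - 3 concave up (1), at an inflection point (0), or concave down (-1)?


Concavity is determined by the sign of f''(x).
f(x) = 3x^3 + 5x^2 + 5x - 3
f'(x) = 9x^2 + 10x + 5
f''(x) = 18x + 10
f''(2) = 18 * 2 + 10
= 36 + 10
= 46
Since f''(2) > 0, the function is concave up (1)

1


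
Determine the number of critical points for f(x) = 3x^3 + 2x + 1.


Find where f'(x) = 0:
f(x) = 3x^3 + 2x + 1
f'(x) = 9x^2 + 2
This is a quadratic in x. Use the discriminant to count real roots.
Discriminant = (0)^2 - 4 * 9 * 2
= 0 - 72
= -72
Since discriminant < 0, f'(x) = 0 has no real solutions.
Number of critical points: 0

0


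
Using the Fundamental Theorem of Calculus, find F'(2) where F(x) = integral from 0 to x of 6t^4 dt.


By the Fundamental Theorem of Calculus (Part 1):
If F(x) = integral from 0 to x of f(t) dt, then F'(x) = f(x)
Here f(t) = 6t^4
So F'(x) = 6x^4
Evaluate at x = 2:
F'(2) = 6 * 2^4
= 6 * 16
= 96

96


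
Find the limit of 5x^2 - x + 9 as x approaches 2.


Since polynomials are continuous, we use direct substitution.
lim(x->2) of 5x^2 - x + 9
= 5 * 2^2 - 1 * 2 + 9
= 20 - 2 + 9
= 27

27


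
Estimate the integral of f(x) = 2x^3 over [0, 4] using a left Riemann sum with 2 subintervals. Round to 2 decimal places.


Left Riemann sum uses left endpoints of each subinterval.
Interval: [0, 4], n = 2
dx = (4 - 0) / 2 = 2
Left endpoints: [0, 2]
f values: [0, 16]
Sum = dx * (sum of f values)
= 2 * 16
= 32 = 32.00

32.00


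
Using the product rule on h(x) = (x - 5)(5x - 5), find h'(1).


Let u(x) = x - 5 and v(x) = 5x - 5
u'(x) = 1
v'(x) = 5
Product rule: h'(x) = u'(x)*v(x) + u(x)*v'(x)
= 1 * (5x - 5) + (x - 5) * 5
At x = 1:
u(1) = 1 * 1 - 5 = -4
v(1) = 5 * 1 - 5 = 0
h'(1) = 1 * 0 + (-4) * 5
= 0 - 20
= -20

-20


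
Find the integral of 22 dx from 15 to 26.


The integral of a constant k over [a, b] equals k * (b - a).
integral from 15 to 26 of 22 dx
= 22 * (26 - 15)
= 22 * 11
= 242

242


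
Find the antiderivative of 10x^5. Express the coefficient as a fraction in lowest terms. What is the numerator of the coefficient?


Apply the power rule for integration:
integral of ax^n dx = a/(n+1) * x^(n+1) + C
integral of 10x^5 dx
= 10/6 * x^6 + C
= 5/3 * x^6 + C
The coefficient in lowest terms is 5/3, and its numerator is 5

5


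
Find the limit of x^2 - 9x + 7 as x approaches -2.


Since polynomials are continuous, we use direct substitution.
lim(x->-2) of x^2 - 9x + 7
= 1 * (-2)^2 - 9 * (-2) + 7
= 4 + 18 + 7
= 29

29


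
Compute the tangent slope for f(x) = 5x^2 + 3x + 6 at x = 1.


The slope of the tangent line equals f'(x) at the point.
f(x) = 5x^2 + 3x + 6
f'(x) = 10x + 3
At x = 1:
f'(1) = 10 * 1 + 3
= 10 + 3
= 13

13


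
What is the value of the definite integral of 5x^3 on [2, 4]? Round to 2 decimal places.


Find the antiderivative of 5x^3:
F(x) = 5/4 * x^4
Apply the Fundamental Theorem of Calculus:
F(4) - F(2)
= 5/4 * 4^4 - 5/4 * 2^4
= 5/4 * (256 - 16)
= 5/4 * 240
= 300 = 300.00

300.00


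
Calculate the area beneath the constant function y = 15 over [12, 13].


The area under a constant function y = 15 is a rectangle.
Width = 13 - 12 = 1
Height = 15
Area = width * height
= 1 * 15
= 15

15


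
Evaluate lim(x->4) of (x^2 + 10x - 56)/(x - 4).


Direct substitution gives 0/0, so we factor the numerator.
Factor: (x^2 + 10x - 56) = (x - 4)(x + 14)
Cancel the common factor (x - 4):
(x^2 + 10x - 56)/(x - 4) = (x + 14)
Now substitute x = 4:
= (4) - (-14) = 18

18


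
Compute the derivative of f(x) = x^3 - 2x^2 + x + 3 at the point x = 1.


Differentiate f(x) = x^3 - 2x^2 + x + 3 term by term:
f'(x) = 3x^2 - 4x + 1
Substitute x = 1:
f'(1) = 3 * 1^2 - 4 * 1 + 1
= 3 - 4 + 1
= 0

0


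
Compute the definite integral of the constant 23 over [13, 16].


The integral of a constant k over [a, b] equals k * (b - a).
integral from 13 to 16 of 23 dx
= 23 * (16 - 13)
= 23 * 3
= 69

69


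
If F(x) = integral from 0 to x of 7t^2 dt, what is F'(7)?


By the Fundamental Theorem of Calculus (Part 1):
If F(x) = integral from 0 to x of f(t) dt, then F'(x) = f(x)
Here f(t) = 7t^2
So F'(x) = 7x^2
Evaluate at x = 7:
F'(7) = 7 * 7^2
= 7 * 49
= 343

343


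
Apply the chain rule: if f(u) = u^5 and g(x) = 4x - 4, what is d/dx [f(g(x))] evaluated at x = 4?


Using the chain rule: (f(g(x)))' = f'(g(x)) * g'(x)
First, find g(4):
g(4) = 4 * 4 - 4 = 12
Next, f'(u) = 5u^4
And g'(x) = 4
So f'(g(4)) * g'(4)
= 5 * 12^4 * 4
= 5 * 20736 * 4
= 414720

414720


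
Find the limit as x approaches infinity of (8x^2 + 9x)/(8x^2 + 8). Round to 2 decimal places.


For limits at infinity with equal-degree polynomials,
we compare leading coefficients.
Numerator leading term: 8x^2
Denominator leading term: 8x^2
Divide both by x^2:
lim = (8 + 9/x) / (8 + 8/x^2)
As x -> infinity, the 1/x and 1/x^2 terms vanish:
= 8/8 = 1 = 1.00

1.00


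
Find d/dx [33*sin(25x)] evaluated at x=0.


Apply the chain rule to differentiate 33*sin(25x):
d/dx [33*sin(25x)]
= 33 * cos(25x) * d/dx(25x)
= 33 * 25 * cos(25x)
= 825 * cos(25x)
Evaluate at x = 0:
= 825 * cos(0)
= 825 * 1
= 825

825


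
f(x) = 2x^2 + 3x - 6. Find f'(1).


Differentiate term by term using power and sum rules:
f(x) = 2x^2 + 3x - 6
f'(x) = 4x + 3
Substitute x = 1:
f'(1) = 4 * 1 + 3
= 4 + 3
= 7

7


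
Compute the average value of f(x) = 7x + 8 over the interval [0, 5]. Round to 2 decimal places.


Average value = 1/(b-a) * integral from a to b of f(x) dx
First compute the integral of 7x + 8:
F(x) = (7/2)x^2 + 8x
F(5) = 7/2 * 25 + 8 * 5 = 255/2
F(0) = 7/2 * 0 + 8 * 0 = 0
Integral = 255/2 - 0 = 255/2
Average = (255/2) / (5 - 0) = (255/2) / 5
= 51/2 = 25.50

25.50


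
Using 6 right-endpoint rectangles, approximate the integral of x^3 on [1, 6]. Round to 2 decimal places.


Right Riemann sum uses right endpoints of each subinterval.
Interval: [1, 6], n = 6
dx = (6 - 1) / 6 = 5/6
Right endpoints: [11/6, 8/3, 7/2, 13/3, 31/6, 6]
f values: [1331/216, 512/27, 343/8, 2197/27, 29791/216, 216]
Sum = dx * (sum of f values)
= 5/6 * 12079/24
= 60395/144 ≈ 419.41

419.41


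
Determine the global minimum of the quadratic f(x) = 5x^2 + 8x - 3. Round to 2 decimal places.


For a quadratic f(x) = ax^2 + bx + c with a > 0, the minimum is at the vertex.
Vertex x-coordinate: x = -b/(2a)
x = -(8) / (2 * 5)
x = -8/10 = -4/5
Substitute back to find the minimum value:
f(-4/5) = 5 * (-4/5)^2 + 8 * (-4/5) - 3
= 16/5 - 32/5 - 3
= -31/5 = -6.20

-6.20


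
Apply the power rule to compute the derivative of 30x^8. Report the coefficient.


We apply the power rule: d/dx [ax^n] = a*n * x^(n-1)
d/dx [30x^8]
= 30 * 8 * x^(8-1)
= 240x^7
The coefficient is 240

240


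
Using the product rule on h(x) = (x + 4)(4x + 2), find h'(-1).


Let u(x) = x + 4 and v(x) = 4x + 2
u'(x) = 1
v'(x) = 4
Product rule: h'(x) = u'(x)*v(x) + u(x)*v'(x)
= 1 * (4x + 2) + (x + 4) * 4
At x = -1:
u(-1) = 1 * (-1) + 4 = 3
v(-1) = 4 * (-1) + 2 = -2
h'(-1) = 1 * (-2) + 3 * 4
= -2 + 12
= 10

10


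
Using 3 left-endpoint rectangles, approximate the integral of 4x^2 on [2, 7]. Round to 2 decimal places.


Left Riemann sum uses left endpoints of each subinterval.
Interval: [2, 7], n = 3
dx = (7 - 2) / 3 = 5/3
Left endpoints: [2, 11/3, 16/3]
f values: [16, 484/9, 1024/9]
Sum = dx * (sum of f values)
= 5/3 * 1652/9
= 8260/27 ≈ 305.93

305.93


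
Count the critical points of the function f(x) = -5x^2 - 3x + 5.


Find where f'(x) = 0:
f'(x) = -10x - 3
Set f'(x) = 0:
-10x - 3 = 0
x = 3 / (-10) = -3/10
This is a linear equation in x, so there is exactly one solution.
Number of critical points: 1

1


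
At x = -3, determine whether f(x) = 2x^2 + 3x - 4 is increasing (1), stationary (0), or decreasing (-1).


Compute f'(x) to determine behavior:
f'(x) = 4x + 3
f'(-3) = 4 * (-3) + 3
= -12 + 3
= -9
Since f'(-3) < 0, the function is decreasing (-1)

-1


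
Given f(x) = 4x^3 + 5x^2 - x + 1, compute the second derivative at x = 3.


First derivative:
f'(x) = 12x^2 + 10x - 1
Second derivative:
f''(x) = 24x + 10
Substitute x = 3:
f''(3) = 24 * 3 + 10
= 72 + 10
= 82

82


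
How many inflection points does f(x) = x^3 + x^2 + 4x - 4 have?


Inflection points occur where f''(x) = 0 and concavity changes.
f(x) = x^3 + x^2 + 4x - 4
f'(x) = 3x^2 + 2x + 4
f''(x) = 6x + 2
Set f''(x) = 0:
6x + 2 = 0
x = -2 / 6 = -1/3
Since f''(x) is linear (degree 1), it changes sign at this point.
Therefore there is exactly 1 inflection point.

1


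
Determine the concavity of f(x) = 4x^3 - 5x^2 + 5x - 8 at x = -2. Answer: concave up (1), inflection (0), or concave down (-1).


Concavity is determined by the sign of f''(x).
f(x) = 4x^3 - 5x^2 + 5x - 8
f'(x) = 12x^2 - 10x + 5
f''(x) = 24x - 10
f''(-2) = 24 * (-2) - 10
= -48 - 10
= -58
Since f''(-2) < 0, the function is concave down (-1)

-1


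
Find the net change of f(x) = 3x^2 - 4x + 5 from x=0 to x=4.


Net change = f(b) - f(a)
f(x) = 3x^2 - 4x + 5
Compute f(4):
f(4) = 3 * 4^2 - 4 * 4 + 5
= 48 - 16 + 5
= 37
Compute f(0):
f(0) = 3 * 0^2 - 4 * 0 + 5
= 0 + 0 + 5
= 5
Net change = 37 - 5 = 32

32


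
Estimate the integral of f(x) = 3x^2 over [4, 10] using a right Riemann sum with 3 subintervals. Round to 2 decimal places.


Right Riemann sum uses right endpoints of each subinterval.
Interval: [4, 10], n = 3
dx = (10 - 4) / 3 = 2
Right endpoints: [6, 8, 10]
f values: [108, 192, 300]
Sum = dx * (sum of f values)
= 2 * 600
= 1200 = 1200.00

1200.00


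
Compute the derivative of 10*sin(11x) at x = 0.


Apply the chain rule to differentiate 10*sin(11x):
d/dx [10*sin(11x)]
= 10 * cos(11x) * d/dx(11x)
= 10 * 11 * cos(11x)
= 110 * cos(11x)
Evaluate at x = 0:
= 110 * cos(0)
= 110 * 1
= 110

110


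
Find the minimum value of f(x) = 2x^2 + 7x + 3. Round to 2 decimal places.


For a quadratic f(x) = ax^2 + bx + c with a > 0, the minimum is at the vertex.
Vertex x-coordinate: x = -b/(2a)
x = -(7) / (2 * 2)
x = -7/4
Substitute back to find the minimum value:
f(-7/4) = 2 * (-7/4)^2 + 7 * (-7/4) + 3
= 49/8 - 49/4 + 3
= -25/8 ≈ -3.13

-3.13


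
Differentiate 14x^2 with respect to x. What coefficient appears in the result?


We apply the power rule: d/dx [ax^n] = a*n * x^(n-1)
d/dx [14x^2]
= 14 * 2 * x^(2-1)
= 28x
The coefficient is 28

28


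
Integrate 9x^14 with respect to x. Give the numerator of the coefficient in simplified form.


Apply the power rule for integration:
integral of ax^n dx = a/(n+1) * x^(n+1) + C
integral of 9x^14 dx
= 9/15 * x^15 + C
= 3/5 * x^15 + C
The coefficient in lowest terms is 3/5, and its numerator is 3

3


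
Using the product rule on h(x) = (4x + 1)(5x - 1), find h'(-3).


Let u(x) = 4x + 1 and v(x) = 5x - 1
u'(x) = 4
v'(x) = 5
Product rule: h'(x) = u'(x)*v(x) + u(x)*v'(x)
= 4 * (5x - 1) + (4x + 1) * 5
At x = -3:
u(-3) = 4 * (-3) + 1 = -11
v(-3) = 5 * (-3) - 1 = -16
h'(-3) = 4 * (-16) + (-11) * 5
= -64 - 55
= -119

-119


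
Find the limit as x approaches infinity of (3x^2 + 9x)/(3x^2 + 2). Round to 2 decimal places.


For limits at infinity with equal-degree polynomials,
we compare leading coefficients.
Numerator leading term: 3x^2
Denominator leading term: 3x^2
Divide both by x^2:
lim = (3 + 9/x) / (3 + 2/x^2)
As x -> infinity, the 1/x and 1/x^2 terms vanish:
= 3/3 = 1 = 1.00

1.00


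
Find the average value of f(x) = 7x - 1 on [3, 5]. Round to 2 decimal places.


Average value = 1/(b-a) * integral from a to b of f(x) dx
First compute the integral of 7x - 1:
F(x) = (7/2)x^2 - x
F(5) = 7/2 * 25 - 1 * 5 = 165/2
F(3) = 7/2 * 9 - 1 * 3 = 57/2
Integral = 165/2 - 57/2 = 54
Average = 54 / (5 - 3) = 54 / 2
= 27 = 27.00

27.00


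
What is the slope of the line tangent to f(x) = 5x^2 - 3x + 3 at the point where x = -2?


The slope of the tangent line equals f'(x) at the point.
f(x) = 5x^2 - 3x + 3
f'(x) = 10x - 3
At x = -2:
f'(-2) = 10 * (-2) - 3
= -20 - 3
= -23

-23


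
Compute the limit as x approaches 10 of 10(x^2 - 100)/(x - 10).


Direct substitution gives 0/0, so we factor the numerator.
Factor: 10(x^2 - 100) = 10 * (x - 10)(x + 10)
Cancel the common factor (x - 10):
10(x^2 - 100)/(x - 10) = 10 * (x + 10)
Now substitute x = 10:
= 10 * (10 + 10) = 200

200


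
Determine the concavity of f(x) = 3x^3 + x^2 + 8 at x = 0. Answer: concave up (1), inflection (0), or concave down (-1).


Concavity is determined by the sign of f''(x).
f(x) = 3x^3 + x^2 + 8
f'(x) = 9x^2 + 2x
f''(x) = 18x + 2
f''(0) = 18 * 0 + 2
= 0 + 2
= 2
Since f''(0) > 0, the function is concave up (1)

1


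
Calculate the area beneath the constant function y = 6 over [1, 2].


The area under a constant function y = 6 is a rectangle.
Width = 2 - 1 = 1
Height = 6
Area = width * height
= 1 * 6
= 6

6


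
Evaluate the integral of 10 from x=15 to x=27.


The integral of a constant k over [a, b] equals k * (b - a).
integral from 15 to 27 of 10 dx
= 10 * (27 - 15)
= 10 * 12
= 120

120


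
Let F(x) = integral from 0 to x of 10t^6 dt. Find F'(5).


By the Fundamental Theorem of Calculus (Part 1):
If F(x) = integral from 0 to x of f(t) dt, then F'(x) = f(x)
Here f(t) = 10t^6
So F'(x) = 10x^6
Evaluate at x = 5:
F'(5) = 10 * 5^6
= 10 * 15625
= 156250

156250


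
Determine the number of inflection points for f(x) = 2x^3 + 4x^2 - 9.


Inflection points occur where f''(x) = 0 and concavity changes.
f(x) = 2x^3 + 4x^2 - 9
f'(x) = 6x^2 + 8x
f''(x) = 12x + 8
Set f''(x) = 0:
12x + 8 = 0
x = -8 / 12 = -2/3
Since f''(x) is linear (degree 1), it changes sign at this point.
Therefore there is exactly 1 inflection point.

1


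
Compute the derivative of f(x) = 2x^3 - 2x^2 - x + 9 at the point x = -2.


Differentiate f(x) = 2x^3 - 2x^2 - x + 9 term by term:
f'(x) = 6x^2 - 4x - 1
Substitute x = -2:
f'(-2) = 6 * (-2)^2 - 4 * (-2) - 1
= 24 + 8 - 1
= 31

31


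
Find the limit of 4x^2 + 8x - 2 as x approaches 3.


Since polynomials are continuous, we use direct substitution.
lim(x->3) of 4x^2 + 8x - 2
= 4 * 3^2 + 8 * 3 - 2
= 36 + 24 - 2
= 58

58


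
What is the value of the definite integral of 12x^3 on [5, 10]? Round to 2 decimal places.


Find the antiderivative of 12x^3:
F(x) = 12/4 * x^4
Apply the Fundamental Theorem of Calculus:
F(10) - F(5)
= 12/4 * 10^4 - 12/4 * 5^4
= 12/4 * (10000 - 625)
= 12/4 * 9375
= 28125 = 28125.00

28125.00


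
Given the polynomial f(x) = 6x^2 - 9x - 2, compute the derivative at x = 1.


Differentiate term by term using power and sum rules:
f(x) = 6x^2 - 9x - 2
f'(x) = 12x - 9
Substitute x = 1:
f'(1) = 12 * 1 - 9
= 12 - 9
= 3

3


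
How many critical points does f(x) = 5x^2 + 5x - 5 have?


Find where f'(x) = 0:
f'(x) = 10x + 5
Set f'(x) = 0:
10x + 5 = 0
x = -5 / 10 = -1/2
This is a linear equation in x, so there is exactly one solution.
Number of critical points: 1

1


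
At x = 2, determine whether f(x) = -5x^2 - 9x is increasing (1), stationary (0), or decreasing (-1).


Compute f'(x) to determine behavior:
f'(x) = -10x - 9
f'(2) = -10 * 2 - 9
= -20 - 9
= -29
Since f'(2) < 0, the function is decreasing (-1)

-1


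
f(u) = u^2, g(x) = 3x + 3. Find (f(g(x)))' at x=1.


Using the chain rule: (f(g(x)))' = f'(g(x)) * g'(x)
First, find g(1):
g(1) = 3 * 1 + 3 = 6
Next, f'(u) = 2u
And g'(x) = 3
So f'(g(1)) * g'(1)
= 2 * 6 * 3
= 36

36


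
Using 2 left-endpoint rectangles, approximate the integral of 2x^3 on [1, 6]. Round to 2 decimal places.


Left Riemann sum uses left endpoints of each subinterval.
Interval: [1, 6], n = 2
dx = (6 - 1) / 2 = 5/2
Left endpoints: [1, 7/2]
f values: [2, 343/4]
Sum = dx * (sum of f values)
= 5/2 * 351/4
= 1755/8 ≈ 219.38

219.38


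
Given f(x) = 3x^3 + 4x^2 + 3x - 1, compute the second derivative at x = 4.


First derivative:
f'(x) = 9x^2 + 8x + 3
Second derivative:
f''(x) = 18x + 8
Substitute x = 4:
f''(4) = 18 * 4 + 8
= 72 + 8
= 80

80


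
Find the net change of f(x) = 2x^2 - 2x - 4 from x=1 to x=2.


Net change = f(b) - f(a)
f(x) = 2x^2 - 2x - 4
Compute f(2):
f(2) = 2 * 2^2 - 2 * 2 - 4
= 8 - 4 - 4
= 0
Compute f(1):
f(1) = 2 * 1^2 - 2 * 1 - 4
= 2 - 2 - 4
= -4
Net change = 0 - (-4) = 4

4


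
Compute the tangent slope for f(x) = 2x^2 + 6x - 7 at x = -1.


The slope of the tangent line equals f'(x) at the point.
f(x) = 2x^2 + 6x - 7
f'(x) = 4x + 6
At x = -1:
f'(-1) = 4 * (-1) + 6
= -4 + 6
= 2

2


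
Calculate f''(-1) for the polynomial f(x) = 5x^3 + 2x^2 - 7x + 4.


First derivative:
f'(x) = 15x^2 + 4x - 7
Second derivative:
f''(x) = 30x + 4
Substitute x = -1:
f''(-1) = 30 * (-1) + 4
= -30 + 4
= -26

-26


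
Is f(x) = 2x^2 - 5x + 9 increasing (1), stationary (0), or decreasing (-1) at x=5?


Compute f'(x) to determine behavior:
f'(x) = 4x - 5
f'(5) = 4 * 5 - 5
= 20 - 5
= 15
Since f'(5) > 0, the function is increasing (1)

1


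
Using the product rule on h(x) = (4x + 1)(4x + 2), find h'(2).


Let u(x) = 4x + 1 and v(x) = 4x + 2
u'(x) = 4
v'(x) = 4
Product rule: h'(x) = u'(x)*v(x) + u(x)*v'(x)
= 4 * (4x + 2) + (4x + 1) * 4
At x = 2:
u(2) = 4 * 2 + 1 = 9
v(2) = 4 * 2 + 2 = 10
h'(2) = 4 * 10 + 9 * 4
= 40 + 36
= 76

76


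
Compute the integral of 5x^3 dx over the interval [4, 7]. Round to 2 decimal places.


Find the antiderivative of 5x^3:
F(x) = 5/4 * x^4
Apply the Fundamental Theorem of Calculus:
F(7) - F(4)
= 5/4 * 7^4 - 5/4 * 4^4
= 5/4 * (2401 - 256)
= 5/4 * 2145
= 10725/4 = 2681.25

2681.25
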